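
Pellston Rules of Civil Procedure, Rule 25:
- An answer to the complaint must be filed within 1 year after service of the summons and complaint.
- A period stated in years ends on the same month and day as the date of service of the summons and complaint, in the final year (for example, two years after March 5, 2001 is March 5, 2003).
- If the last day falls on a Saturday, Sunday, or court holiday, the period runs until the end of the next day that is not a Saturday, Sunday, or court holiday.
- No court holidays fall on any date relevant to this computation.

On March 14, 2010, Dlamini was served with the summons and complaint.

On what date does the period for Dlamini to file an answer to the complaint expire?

March 14, 2011

1 year after March 14, 2010 is March 14, 2011.
March 14, 2011 is a Monday and not a court holiday, so no extension applies.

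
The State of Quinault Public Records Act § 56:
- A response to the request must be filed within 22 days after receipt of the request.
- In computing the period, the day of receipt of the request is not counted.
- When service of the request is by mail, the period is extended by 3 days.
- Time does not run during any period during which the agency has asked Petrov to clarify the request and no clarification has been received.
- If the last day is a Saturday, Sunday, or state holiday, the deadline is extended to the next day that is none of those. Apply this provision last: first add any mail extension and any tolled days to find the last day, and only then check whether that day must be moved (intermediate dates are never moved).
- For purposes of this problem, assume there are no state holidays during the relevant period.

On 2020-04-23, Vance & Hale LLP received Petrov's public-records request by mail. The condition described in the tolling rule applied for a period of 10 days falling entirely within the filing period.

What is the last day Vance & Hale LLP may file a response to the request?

May 28, 2020

22 days after 2020-04-23 is May 15, 2020.
Service was by mail, adding 3 days: May 15, 2020 + 3 days = May 18, 2020.
Tolling adds 10 days: May 18, 2020 + 10 days = May 28, 2020.
May 28, 2020 is a Thursday and not a state holiday, so no extension applies.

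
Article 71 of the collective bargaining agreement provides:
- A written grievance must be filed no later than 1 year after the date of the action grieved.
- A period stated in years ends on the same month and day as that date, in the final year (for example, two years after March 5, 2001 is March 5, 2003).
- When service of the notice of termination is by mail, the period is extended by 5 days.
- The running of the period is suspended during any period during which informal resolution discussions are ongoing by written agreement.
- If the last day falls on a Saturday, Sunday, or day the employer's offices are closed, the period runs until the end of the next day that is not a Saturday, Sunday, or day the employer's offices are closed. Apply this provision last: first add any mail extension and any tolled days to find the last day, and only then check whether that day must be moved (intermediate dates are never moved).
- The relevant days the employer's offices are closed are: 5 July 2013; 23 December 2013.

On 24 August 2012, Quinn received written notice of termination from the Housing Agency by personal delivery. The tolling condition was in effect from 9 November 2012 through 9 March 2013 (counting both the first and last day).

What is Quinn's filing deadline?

December 24, 2013

1 year after 24 August 2012 is August 24, 2013.
Service was not by mail, so no mail extension applies.
From November 9, 2012 through March 9, 2013 inclusive is 121 days; tolling adds 121 days: August 24, 2013 + 121 days = December 23, 2013.
December 23, 2013 is a listed holiday. The next qualifying day is December 24, 2013.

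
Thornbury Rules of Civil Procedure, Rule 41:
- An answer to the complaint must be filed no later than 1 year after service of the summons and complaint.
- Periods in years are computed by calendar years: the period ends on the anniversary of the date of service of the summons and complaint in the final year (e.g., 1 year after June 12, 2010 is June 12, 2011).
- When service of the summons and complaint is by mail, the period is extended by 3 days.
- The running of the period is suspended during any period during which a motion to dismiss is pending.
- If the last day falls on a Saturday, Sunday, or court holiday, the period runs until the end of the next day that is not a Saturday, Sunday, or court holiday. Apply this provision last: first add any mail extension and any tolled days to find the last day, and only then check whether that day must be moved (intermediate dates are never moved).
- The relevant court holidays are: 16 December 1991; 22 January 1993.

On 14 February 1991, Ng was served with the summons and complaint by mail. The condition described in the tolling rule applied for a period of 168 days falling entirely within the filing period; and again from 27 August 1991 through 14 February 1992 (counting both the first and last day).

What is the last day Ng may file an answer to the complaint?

1 year after 14 February 1991 is February 14, 1992.
Service was by mail, adding 3 days: February 14, 1992 + 3 days = February 17, 1992.
Tolling adds 168 days: February 17, 1992 + 168 days = August 3, 1992.
From August 27, 1991 through February 14, 1992 inclusive is 172 days; tolling adds 172 days: August 3, 1992 + 172 days = January 22, 1993.
January 22, 1993 is a listed holiday; January 23, 1993 is Saturday; January 24, 1993 is Sunday. The next qualifying day is January 25, 1993.

January 25, 1993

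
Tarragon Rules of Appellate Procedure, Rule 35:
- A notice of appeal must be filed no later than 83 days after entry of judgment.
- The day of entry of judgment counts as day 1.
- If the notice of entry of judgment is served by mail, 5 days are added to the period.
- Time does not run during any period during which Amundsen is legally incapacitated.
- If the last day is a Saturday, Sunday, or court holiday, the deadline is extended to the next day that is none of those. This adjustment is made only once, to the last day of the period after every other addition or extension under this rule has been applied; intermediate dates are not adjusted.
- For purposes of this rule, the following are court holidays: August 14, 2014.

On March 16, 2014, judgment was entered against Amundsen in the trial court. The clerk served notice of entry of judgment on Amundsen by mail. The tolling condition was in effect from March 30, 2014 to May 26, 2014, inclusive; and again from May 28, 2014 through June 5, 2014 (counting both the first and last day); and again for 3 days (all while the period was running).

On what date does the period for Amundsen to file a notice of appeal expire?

Counting March 16, 2014 as day 1, day 83 is June 6, 2014.
Service was by mail, adding 5 days: June 6, 2014 + 5 days = June 11, 2014.
From March 30, 2014 through May 26, 2014 inclusive is 58 days; tolling adds 58 days: June 11, 2014 + 58 days = August 8, 2014.
From May 28, 2014 through June 5, 2014 inclusive is 9 days; tolling adds 9 days: August 8, 2014 + 9 days = August 17, 2014.
Tolling adds 3 days: August 17, 2014 + 3 days = August 20, 2014.
August 20, 2014 is a Wednesday and not a court holiday, so no extension applies.

August 20, 2014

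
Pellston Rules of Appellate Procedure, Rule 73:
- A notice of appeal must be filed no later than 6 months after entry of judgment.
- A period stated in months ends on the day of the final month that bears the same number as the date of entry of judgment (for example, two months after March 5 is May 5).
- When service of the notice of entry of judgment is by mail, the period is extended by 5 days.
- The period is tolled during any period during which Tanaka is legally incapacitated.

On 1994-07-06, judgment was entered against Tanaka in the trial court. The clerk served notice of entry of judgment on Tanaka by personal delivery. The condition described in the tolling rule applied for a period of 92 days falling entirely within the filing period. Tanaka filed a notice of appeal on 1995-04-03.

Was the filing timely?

6 months after 1994-07-06 is January 6, 1995.
Service was not by mail, so no mail extension applies.
Tolling adds 92 days: January 6, 1995 + 92 days = April 8, 1995.
The deadline is April 8, 1995; the filing on April 3, 1995 is on or before that date.

Yes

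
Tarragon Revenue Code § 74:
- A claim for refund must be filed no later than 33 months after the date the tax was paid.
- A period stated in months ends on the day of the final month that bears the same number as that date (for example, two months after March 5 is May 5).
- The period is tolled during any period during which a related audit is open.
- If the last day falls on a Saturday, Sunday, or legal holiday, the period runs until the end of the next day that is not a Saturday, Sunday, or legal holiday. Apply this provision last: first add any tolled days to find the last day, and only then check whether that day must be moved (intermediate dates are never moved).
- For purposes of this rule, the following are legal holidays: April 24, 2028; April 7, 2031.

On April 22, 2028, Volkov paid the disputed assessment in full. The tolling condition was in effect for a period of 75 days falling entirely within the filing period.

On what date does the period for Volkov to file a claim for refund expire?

33 months after April 22, 2028 is January 22, 2031.
Tolling adds 75 days: January 22, 2031 + 75 days = April 7, 2031.
April 7, 2031 is a listed holiday. The next qualifying day is April 8, 2031.

April 8, 2031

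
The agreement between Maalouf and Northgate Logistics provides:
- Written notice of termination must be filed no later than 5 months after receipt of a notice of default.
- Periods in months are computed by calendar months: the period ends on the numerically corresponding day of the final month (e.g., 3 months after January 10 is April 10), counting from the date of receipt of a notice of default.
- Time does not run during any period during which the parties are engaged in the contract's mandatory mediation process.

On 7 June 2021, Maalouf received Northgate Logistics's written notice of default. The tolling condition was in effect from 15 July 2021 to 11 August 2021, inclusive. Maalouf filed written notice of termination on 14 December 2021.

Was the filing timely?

No

5 months after 7 June 2021 is November 7, 2021.
From July 15, 2021 through August 11, 2021 inclusive is 28 days; tolling adds 28 days: November 7, 2021 + 28 days = December 5, 2021.
The deadline is December 5, 2021; the filing on December 14, 2021 is after that date.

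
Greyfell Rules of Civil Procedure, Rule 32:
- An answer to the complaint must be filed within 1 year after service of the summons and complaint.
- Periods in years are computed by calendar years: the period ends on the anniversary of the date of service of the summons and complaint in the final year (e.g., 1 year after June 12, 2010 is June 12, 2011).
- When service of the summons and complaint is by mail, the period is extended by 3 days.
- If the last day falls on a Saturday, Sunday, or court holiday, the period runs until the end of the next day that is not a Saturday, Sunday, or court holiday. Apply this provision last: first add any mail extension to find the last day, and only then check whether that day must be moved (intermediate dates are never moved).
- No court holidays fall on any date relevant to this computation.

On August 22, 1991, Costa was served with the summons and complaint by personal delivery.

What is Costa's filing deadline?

August 24, 1992

1 year after August 22, 1991 is August 22, 1992.
Service was not by mail, so no mail extension applies.
August 22, 1992 is Saturday; August 23, 1992 is Sunday. The next qualifying day is August 24, 1992.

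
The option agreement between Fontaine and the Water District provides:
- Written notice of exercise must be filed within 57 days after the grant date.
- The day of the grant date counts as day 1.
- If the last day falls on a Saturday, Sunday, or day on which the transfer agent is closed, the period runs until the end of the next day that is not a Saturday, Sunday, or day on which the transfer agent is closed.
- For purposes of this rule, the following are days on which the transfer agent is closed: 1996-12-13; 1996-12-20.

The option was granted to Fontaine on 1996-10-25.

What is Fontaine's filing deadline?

December 23, 1996

Counting 1996-10-25 as day 1, day 57 is December 20, 1996.
December 20, 1996 is a listed holiday; December 21, 1996 is Saturday; December 22, 1996 is Sunday. The next qualifying day is December 23, 1996.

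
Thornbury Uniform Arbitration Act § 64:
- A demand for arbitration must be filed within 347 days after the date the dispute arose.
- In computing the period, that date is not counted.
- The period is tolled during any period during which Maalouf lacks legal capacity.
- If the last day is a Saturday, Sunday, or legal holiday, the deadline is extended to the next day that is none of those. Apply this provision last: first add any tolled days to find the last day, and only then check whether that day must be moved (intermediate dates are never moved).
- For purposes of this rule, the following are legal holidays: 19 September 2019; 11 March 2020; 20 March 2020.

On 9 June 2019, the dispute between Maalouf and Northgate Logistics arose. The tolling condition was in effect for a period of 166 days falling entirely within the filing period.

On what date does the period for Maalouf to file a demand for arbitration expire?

November 3, 2020

347 days after 9 June 2019 is May 21, 2020.
Tolling adds 166 days: May 21, 2020 + 166 days = November 3, 2020.
November 3, 2020 is a Tuesday and not a legal holiday, so no extension applies.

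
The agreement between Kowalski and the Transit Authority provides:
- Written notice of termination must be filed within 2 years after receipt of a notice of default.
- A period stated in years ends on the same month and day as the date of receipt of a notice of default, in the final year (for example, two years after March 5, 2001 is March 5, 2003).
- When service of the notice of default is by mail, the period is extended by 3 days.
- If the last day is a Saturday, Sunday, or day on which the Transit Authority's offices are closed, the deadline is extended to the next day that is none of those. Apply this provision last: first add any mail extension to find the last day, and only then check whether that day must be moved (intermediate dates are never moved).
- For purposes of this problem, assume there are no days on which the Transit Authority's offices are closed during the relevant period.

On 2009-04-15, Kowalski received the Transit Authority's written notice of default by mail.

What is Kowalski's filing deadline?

April 18, 2011

2 years after 2009-04-15 is April 15, 2011.
Service was by mail, adding 3 days: April 15, 2011 + 3 days = April 18, 2011.
April 18, 2011 is a Monday and not a day on which the Transit Authority's offices are closed, so no extension applies.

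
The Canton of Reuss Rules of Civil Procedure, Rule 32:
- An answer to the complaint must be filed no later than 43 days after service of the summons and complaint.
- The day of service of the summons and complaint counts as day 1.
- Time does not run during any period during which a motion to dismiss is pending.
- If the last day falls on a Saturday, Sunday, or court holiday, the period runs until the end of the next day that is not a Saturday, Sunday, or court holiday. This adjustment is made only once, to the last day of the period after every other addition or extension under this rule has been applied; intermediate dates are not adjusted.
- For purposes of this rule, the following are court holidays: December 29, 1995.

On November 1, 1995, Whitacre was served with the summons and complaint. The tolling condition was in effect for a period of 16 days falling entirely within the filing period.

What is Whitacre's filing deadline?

Counting November 1, 1995 as day 1, day 43 is December 13, 1995.
Tolling adds 16 days: December 13, 1995 + 16 days = December 29, 1995.
December 29, 1995 is a listed holiday; December 30, 1995 is Saturday; December 31, 1995 is Sunday. The next qualifying day is January 1, 1996.

January 1, 1996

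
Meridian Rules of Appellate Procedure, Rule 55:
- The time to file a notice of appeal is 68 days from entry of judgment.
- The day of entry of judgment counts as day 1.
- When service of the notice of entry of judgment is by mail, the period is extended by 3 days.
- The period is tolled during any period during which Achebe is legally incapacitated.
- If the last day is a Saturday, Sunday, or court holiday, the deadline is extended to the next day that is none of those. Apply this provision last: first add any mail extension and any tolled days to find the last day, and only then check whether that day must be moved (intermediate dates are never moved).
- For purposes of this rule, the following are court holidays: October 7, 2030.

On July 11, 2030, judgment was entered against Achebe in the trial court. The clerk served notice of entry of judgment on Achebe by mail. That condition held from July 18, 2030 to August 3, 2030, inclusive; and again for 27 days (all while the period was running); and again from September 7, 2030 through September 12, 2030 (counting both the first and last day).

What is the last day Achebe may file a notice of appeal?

November 8, 2030

Counting July 11, 2030 as day 1, day 68 is September 16, 2030.
Service was by mail, adding 3 days: September 16, 2030 + 3 days = September 19, 2030.
From July 18, 2030 through August 3, 2030 inclusive is 17 days; tolling adds 17 days: September 19, 2030 + 17 days = October 6, 2030.
Tolling adds 27 days: October 6, 2030 + 27 days = November 2, 2030.
From September 7, 2030 through September 12, 2030 inclusive is 6 days; tolling adds 6 days: November 2, 2030 + 6 days = November 8, 2030.
November 8, 2030 is a Friday and not a court holiday, so no extension applies.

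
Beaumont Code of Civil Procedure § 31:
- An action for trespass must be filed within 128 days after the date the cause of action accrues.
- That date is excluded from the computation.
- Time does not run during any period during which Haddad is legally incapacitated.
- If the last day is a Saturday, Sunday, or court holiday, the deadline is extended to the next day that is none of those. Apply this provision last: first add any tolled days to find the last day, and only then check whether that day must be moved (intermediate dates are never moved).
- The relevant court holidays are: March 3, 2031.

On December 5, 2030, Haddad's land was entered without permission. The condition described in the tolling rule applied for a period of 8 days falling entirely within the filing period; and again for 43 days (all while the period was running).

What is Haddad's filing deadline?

June 2, 2031

128 days after December 5, 2030 is April 12, 2031.
Tolling adds 8 days: April 12, 2031 + 8 days = April 20, 2031.
Tolling adds 43 days: April 20, 2031 + 43 days = June 2, 2031.
June 2, 2031 is a Monday and not a court holiday, so no extension applies.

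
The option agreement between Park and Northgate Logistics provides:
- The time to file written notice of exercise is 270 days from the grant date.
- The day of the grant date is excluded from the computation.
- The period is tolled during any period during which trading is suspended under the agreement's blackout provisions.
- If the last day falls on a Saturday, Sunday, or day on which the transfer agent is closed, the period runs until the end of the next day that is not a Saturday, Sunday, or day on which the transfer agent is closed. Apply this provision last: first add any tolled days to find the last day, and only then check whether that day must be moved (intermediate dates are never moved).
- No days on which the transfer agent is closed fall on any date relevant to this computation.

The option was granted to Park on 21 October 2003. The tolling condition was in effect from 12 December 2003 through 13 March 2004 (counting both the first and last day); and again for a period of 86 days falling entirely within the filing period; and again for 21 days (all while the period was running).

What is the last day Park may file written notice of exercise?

February 2, 2005

270 days after 21 October 2003 is July 17, 2004.
From December 12, 2003 through March 13, 2004 inclusive is 93 days; tolling adds 93 days: July 17, 2004 + 93 days = October 18, 2004.
Tolling adds 86 days: October 18, 2004 + 86 days = January 12, 2005.
Tolling adds 21 days: January 12, 2005 + 21 days = February 2, 2005.
February 2, 2005 is a Wednesday and not a day on which the transfer agent is closed, so no extension applies.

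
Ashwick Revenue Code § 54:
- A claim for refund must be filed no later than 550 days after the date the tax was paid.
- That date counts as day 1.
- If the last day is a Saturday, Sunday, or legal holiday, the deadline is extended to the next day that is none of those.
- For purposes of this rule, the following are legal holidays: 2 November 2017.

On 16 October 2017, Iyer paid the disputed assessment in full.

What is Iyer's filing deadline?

Counting 16 October 2017 as day 1, day 550 is April 18, 2019.
April 18, 2019 is a Thursday and not a legal holiday, so no extension applies.

April 18, 2019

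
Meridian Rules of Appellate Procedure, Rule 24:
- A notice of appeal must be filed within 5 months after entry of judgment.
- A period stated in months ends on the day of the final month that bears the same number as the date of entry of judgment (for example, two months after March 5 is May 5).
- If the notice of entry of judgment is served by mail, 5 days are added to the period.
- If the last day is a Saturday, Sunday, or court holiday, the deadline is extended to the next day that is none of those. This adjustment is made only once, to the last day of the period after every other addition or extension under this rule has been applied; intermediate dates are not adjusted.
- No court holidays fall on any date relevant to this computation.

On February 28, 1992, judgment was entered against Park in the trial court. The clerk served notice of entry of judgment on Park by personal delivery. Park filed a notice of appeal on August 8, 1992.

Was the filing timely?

5 months after February 28, 1992 is July 28, 1992.
Service was not by mail, so no mail extension applies.
July 28, 1992 is a Tuesday and not a court holiday, so no extension applies.
The deadline is July 28, 1992; the filing on August 8, 1992 is after that date.

No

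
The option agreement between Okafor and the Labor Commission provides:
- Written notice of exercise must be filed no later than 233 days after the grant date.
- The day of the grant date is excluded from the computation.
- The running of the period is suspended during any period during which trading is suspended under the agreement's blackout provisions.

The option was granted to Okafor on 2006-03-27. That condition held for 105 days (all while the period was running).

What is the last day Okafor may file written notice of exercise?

February 28, 2007

233 days after 2006-03-27 is November 15, 2006.
Tolling adds 105 days: November 15, 2006 + 105 days = February 28, 2007.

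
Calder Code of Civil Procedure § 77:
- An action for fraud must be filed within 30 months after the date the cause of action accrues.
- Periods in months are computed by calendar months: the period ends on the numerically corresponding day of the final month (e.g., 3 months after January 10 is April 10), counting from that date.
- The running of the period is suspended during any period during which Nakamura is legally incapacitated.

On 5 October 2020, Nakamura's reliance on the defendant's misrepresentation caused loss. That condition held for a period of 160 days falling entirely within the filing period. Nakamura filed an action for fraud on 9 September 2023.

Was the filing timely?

Yes

30 months after 5 October 2020 is April 5, 2023.
Tolling adds 160 days: April 5, 2023 + 160 days = September 12, 2023.
The deadline is September 12, 2023; the filing on September 9, 2023 is on or before that date.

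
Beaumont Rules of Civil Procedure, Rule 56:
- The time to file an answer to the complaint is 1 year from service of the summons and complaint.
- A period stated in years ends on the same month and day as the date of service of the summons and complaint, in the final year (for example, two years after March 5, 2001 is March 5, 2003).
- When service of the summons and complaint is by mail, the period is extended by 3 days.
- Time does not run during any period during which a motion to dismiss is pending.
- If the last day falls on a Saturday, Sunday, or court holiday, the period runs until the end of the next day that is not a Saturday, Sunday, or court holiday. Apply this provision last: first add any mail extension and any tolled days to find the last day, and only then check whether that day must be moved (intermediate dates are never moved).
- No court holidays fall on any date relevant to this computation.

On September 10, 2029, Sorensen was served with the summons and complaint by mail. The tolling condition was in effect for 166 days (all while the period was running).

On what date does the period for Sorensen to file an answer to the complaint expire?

1 year after September 10, 2029 is September 10, 2030.
Service was by mail, adding 3 days: September 10, 2030 + 3 days = September 13, 2030.
Tolling adds 166 days: September 13, 2030 + 166 days = February 26, 2031.
February 26, 2031 is a Wednesday and not a court holiday, so no extension applies.

February 26, 2031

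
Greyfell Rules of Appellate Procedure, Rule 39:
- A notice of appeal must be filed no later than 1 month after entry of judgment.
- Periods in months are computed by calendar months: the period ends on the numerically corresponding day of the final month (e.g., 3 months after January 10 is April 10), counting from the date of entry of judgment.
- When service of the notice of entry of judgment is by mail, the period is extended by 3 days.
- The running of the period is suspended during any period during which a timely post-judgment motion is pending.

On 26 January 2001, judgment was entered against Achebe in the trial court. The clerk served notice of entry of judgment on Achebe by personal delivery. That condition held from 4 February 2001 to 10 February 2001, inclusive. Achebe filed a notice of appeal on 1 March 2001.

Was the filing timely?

1 month after 26 January 2001 is February 26, 2001.
Service was not by mail, so no mail extension applies.
From February 4, 2001 through February 10, 2001 inclusive is 7 days; tolling adds 7 days: February 26, 2001 + 7 days = March 5, 2001.
The deadline is March 5, 2001; the filing on March 1, 2001 is on or before that date.

Yes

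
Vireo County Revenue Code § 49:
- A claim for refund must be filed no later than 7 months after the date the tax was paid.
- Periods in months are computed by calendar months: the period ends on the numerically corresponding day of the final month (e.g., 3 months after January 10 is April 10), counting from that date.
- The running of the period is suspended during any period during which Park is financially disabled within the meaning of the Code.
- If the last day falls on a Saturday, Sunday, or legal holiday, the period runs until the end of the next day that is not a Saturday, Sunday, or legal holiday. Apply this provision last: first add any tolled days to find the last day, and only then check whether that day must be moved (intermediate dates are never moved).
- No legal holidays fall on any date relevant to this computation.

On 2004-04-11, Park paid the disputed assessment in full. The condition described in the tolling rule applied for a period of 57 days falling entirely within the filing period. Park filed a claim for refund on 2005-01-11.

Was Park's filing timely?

7 months after 2004-04-11 is November 11, 2004.
Tolling adds 57 days: November 11, 2004 + 57 days = January 7, 2005.
January 7, 2005 is a Friday and not a legal holiday, so no extension applies.
The deadline is January 7, 2005; the filing on January 11, 2005 is after that date.

No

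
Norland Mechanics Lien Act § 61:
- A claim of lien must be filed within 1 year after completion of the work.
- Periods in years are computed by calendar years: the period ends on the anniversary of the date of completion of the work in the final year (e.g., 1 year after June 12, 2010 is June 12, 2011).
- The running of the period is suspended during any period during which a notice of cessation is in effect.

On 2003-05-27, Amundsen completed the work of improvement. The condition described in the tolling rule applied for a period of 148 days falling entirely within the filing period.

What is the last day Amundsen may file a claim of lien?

1 year after 2003-05-27 is May 27, 2004.
Tolling adds 148 days: May 27, 2004 + 148 days = October 22, 2004.

October 22, 2004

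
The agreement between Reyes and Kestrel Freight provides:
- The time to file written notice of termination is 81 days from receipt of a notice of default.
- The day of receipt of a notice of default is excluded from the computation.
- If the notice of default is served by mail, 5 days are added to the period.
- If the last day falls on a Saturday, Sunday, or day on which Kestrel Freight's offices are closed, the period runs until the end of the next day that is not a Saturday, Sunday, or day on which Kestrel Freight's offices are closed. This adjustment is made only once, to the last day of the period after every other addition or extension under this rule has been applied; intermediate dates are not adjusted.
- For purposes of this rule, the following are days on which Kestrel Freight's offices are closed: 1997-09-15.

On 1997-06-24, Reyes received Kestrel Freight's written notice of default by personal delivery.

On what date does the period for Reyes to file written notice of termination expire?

September 16, 1997

81 days after 1997-06-24 is September 13, 1997.
Service was not by mail, so no mail extension applies.
September 13, 1997 is Saturday; September 14, 1997 is Sunday; September 15, 1997 is a listed holiday. The next qualifying day is September 16, 1997.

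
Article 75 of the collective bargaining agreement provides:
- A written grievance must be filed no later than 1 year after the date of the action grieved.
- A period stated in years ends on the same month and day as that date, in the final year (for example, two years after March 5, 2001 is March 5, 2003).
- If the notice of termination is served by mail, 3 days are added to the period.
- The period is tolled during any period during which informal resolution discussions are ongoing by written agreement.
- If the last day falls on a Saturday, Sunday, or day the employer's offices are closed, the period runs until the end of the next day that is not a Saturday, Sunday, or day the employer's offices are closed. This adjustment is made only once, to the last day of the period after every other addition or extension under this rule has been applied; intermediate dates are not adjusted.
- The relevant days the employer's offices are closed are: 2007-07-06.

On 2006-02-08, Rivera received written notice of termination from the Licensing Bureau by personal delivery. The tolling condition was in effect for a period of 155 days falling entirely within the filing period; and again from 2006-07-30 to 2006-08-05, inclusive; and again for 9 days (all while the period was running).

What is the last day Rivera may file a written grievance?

1 year after 2006-02-08 is February 8, 2007.
Service was not by mail, so no mail extension applies.
Tolling adds 155 days: February 8, 2007 + 155 days = July 13, 2007.
From July 30, 2006 through August 5, 2006 inclusive is 7 days; tolling adds 7 days: July 13, 2007 + 7 days = July 20, 2007.
Tolling adds 9 days: July 20, 2007 + 9 days = July 29, 2007.
July 29, 2007 is Sunday. The next qualifying day is July 30, 2007.

July 30, 2007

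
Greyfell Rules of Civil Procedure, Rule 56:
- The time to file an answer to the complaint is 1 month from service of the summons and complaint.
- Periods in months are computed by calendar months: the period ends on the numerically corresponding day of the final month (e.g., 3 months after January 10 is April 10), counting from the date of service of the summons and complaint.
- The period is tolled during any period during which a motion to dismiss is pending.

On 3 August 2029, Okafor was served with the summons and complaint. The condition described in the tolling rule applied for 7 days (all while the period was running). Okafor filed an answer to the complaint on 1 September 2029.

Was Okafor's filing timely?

1 month after 3 August 2029 is September 3, 2029.
Tolling adds 7 days: September 3, 2029 + 7 days = September 10, 2029.
The deadline is September 10, 2029; the filing on September 1, 2029 is on or before that date.

Yes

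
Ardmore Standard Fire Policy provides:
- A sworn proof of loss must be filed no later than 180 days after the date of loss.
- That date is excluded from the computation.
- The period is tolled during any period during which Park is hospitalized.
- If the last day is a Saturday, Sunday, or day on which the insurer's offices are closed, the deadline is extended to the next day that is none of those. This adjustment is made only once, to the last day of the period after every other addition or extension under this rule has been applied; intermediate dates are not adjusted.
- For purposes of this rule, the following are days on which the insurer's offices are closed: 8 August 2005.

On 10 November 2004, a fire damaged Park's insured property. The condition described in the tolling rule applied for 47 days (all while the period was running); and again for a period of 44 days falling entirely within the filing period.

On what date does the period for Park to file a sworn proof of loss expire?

180 days after 10 November 2004 is May 9, 2005.
Tolling adds 47 days: May 9, 2005 + 47 days = June 25, 2005.
Tolling adds 44 days: June 25, 2005 + 44 days = August 8, 2005.
August 8, 2005 is a listed holiday. The next qualifying day is August 9, 2005.

August 9, 2005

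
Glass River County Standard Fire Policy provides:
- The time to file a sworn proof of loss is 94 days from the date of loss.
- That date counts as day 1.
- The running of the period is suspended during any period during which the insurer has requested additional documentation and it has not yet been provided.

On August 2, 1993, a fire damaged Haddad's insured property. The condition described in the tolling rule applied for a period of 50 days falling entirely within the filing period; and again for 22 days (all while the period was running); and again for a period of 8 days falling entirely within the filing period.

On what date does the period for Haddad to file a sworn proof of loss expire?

January 22, 1994

Counting August 2, 1993 as day 1, day 94 is November 3, 1993.
Tolling adds 50 days: November 3, 1993 + 50 days = December 23, 1993.
Tolling adds 22 days: December 23, 1993 + 22 days = January 14, 1994.
Tolling adds 8 days: January 14, 1994 + 8 days = January 22, 1994.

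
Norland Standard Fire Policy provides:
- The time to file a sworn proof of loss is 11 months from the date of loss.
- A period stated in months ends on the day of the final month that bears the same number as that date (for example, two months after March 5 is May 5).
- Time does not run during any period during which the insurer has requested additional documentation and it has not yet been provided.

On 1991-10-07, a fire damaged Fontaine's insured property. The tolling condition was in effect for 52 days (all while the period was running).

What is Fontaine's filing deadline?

11 months after 1991-10-07 is September 7, 1992.
Tolling adds 52 days: September 7, 1992 + 52 days = October 29, 1992.

October 29, 1992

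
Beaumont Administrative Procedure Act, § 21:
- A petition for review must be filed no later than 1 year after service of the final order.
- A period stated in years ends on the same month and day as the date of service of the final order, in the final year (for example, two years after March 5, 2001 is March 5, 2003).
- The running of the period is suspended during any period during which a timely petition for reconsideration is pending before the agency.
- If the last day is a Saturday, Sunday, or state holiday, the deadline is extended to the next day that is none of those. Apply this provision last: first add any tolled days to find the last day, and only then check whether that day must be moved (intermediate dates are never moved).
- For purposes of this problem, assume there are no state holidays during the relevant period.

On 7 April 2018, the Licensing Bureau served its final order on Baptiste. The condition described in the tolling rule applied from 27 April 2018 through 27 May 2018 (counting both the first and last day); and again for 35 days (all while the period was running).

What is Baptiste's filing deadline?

1 year after 7 April 2018 is April 7, 2019.
From April 27, 2018 through May 27, 2018 inclusive is 31 days; tolling adds 31 days: April 7, 2019 + 31 days = May 8, 2019.
Tolling adds 35 days: May 8, 2019 + 35 days = June 12, 2019.
June 12, 2019 is a Wednesday and not a state holiday, so no extension applies.

June 12, 2019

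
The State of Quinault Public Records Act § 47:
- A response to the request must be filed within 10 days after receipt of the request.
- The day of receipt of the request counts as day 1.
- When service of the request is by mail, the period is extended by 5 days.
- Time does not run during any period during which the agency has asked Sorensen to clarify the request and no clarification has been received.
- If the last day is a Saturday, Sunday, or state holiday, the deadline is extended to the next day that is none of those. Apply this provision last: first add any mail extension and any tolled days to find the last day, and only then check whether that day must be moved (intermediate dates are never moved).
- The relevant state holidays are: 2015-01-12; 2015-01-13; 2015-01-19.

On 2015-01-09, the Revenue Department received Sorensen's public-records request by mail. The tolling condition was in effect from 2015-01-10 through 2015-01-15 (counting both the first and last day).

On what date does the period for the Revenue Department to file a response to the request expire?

January 29, 2015

Counting 2015-01-09 as day 1, day 10 is January 18, 2015.
Service was by mail, adding 5 days: January 18, 2015 + 5 days = January 23, 2015.
From January 10, 2015 through January 15, 2015 inclusive is 6 days; tolling adds 6 days: January 23, 2015 + 6 days = January 29, 2015.
January 29, 2015 is a Thursday and not a state holiday, so no extension applies.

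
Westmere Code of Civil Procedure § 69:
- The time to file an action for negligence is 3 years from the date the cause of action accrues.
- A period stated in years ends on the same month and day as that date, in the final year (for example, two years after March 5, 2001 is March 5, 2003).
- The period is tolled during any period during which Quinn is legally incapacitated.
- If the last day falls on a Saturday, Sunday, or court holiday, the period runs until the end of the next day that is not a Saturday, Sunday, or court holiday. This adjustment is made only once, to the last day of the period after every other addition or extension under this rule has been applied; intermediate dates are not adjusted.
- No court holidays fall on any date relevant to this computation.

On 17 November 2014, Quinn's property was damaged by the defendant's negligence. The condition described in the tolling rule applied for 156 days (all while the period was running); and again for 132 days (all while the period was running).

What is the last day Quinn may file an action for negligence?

September 3, 2018

3 years after 17 November 2014 is November 17, 2017.
Tolling adds 156 days: November 17, 2017 + 156 days = April 22, 2018.
Tolling adds 132 days: April 22, 2018 + 132 days = September 1, 2018.
September 1, 2018 is Saturday; September 2, 2018 is Sunday. The next qualifying day is September 3, 2018.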